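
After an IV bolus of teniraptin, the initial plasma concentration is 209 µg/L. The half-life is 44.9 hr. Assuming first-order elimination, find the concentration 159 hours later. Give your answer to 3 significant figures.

18.0 µg/L

k = ln 2 / 44.9 = 0.01544 hr⁻¹
C(t) = C₀ e^(−kt) = 209 × e^(−0.01544 × 159) = 209 × e^(−2.455) = 209 × 0.08590 ≈ 18.0 µg/L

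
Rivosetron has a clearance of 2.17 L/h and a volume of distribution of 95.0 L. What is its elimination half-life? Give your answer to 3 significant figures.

k = CL / V = 2.17 / 95.0 = 0.02284 h⁻¹
t½ = ln 2 / k = ln 2 / 0.02284 ≈ 30.3 hours

30.3 hours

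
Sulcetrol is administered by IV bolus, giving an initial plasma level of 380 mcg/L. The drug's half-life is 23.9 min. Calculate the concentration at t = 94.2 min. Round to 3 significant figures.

24.7 mcg/L

k = ln 2 / 23.9 = 0.02900 min⁻¹
C(t) = C₀ e^(−kt) = 380 × e^(−0.02900 × 94.2) = 380 × e^(−2.732) = 380 × 0.06509 ≈ 24.7 mcg/L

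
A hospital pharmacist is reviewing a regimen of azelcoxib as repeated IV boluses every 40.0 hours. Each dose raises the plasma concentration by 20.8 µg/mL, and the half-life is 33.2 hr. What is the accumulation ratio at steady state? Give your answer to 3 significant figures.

1.77

k = ln 2 / 33.2 = 0.02088 hr⁻¹
Fraction remaining after one interval: e^(−kτ) = e^(−0.02088 × 40.0) = 0.4338
R = 1 / (1 − 0.4338) = 1 / 0.5662 ≈ 1.77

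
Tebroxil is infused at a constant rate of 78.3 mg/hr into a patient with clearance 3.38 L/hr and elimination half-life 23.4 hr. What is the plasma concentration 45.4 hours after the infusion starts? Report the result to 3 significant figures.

17.1 µg/mL

Css = rate / CL = 78.3 / 3.38 = 23.17 µg/mL
k = ln 2 / 23.4 = 0.02962 hr⁻¹
C(t) = Css (1 − e^(−kt)) = 23.17 × (1 − e^(−1.345)) = 23.17 × 0.7394 ≈ 17.1 µg/mL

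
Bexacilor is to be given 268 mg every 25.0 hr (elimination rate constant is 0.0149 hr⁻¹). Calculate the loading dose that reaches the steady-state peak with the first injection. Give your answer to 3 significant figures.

862 mg

Accumulation ratio R = 1 / (1 − e^(−kτ)) = 1 / (1 − e^(−0.01490×25.0)) = 1 / (1 − 0.6890) = 3.216
Loading dose = maintenance dose × R = 268 × 3.216 ≈ 862 mg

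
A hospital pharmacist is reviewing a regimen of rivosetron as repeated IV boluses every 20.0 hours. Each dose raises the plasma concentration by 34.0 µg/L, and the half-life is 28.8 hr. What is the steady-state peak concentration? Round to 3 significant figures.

89.0 µg/L

k = ln 2 / 28.8 = 0.02407 hr⁻¹
Fraction remaining after one interval: e^(−kτ) = e^(−0.02407 × 20.0) = 0.6179
R = 1 / (1 − 0.6179) = 2.617
Css,max = 34.0 × 2.617 ≈ 89.0 µg/L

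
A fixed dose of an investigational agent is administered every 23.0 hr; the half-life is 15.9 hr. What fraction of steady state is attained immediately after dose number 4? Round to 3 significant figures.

0.982

k = ln 2 / 15.9 = 0.04359 hr⁻¹
f_n = 1 − e^(−nkτ) = 1 − e^(−4 × 0.04359 × 23.0) = 1 − e^(−4.011) = 1 − 0.01812 ≈ 0.982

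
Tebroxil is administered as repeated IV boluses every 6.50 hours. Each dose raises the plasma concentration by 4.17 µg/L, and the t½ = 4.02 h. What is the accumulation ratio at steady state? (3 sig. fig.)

k = ln 2 / 4.02 = 0.1724 h⁻¹
Fraction remaining after one interval: e^(−kτ) = e^(−0.1724 × 6.50) = 0.3260
R = 1 / (1 − 0.3260) = 1 / 0.6740 ≈ 1.48

1.48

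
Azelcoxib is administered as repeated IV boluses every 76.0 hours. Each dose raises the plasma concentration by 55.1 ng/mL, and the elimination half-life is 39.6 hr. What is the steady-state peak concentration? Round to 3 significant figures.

74.9 ng/mL

k = ln 2 / 39.6 = 0.01750 hr⁻¹
Fraction remaining after one interval: e^(−kτ) = e^(−0.01750 × 76.0) = 0.2644
R = 1 / (1 − 0.2644) = 1.359
Css,max = 55.1 × 1.359 ≈ 74.9 ng/mL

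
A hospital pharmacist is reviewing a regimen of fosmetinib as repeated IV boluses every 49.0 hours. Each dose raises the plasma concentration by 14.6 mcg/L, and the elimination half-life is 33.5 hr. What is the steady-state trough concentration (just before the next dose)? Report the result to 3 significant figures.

k = ln 2 / 33.5 = 0.02069 hr⁻¹
Fraction remaining after one interval: e^(−kτ) = e^(−0.02069 × 49.0) = 0.3628
R = 1 / (1 − 0.3628) = 1.569
Css,max = 14.6 × 1.569 = 22.91 mcg/L
Css,min = Css,max × e^(−kτ) = 22.91 × 0.3628 ≈ 8.31 mcg/L

8.31 mcg/L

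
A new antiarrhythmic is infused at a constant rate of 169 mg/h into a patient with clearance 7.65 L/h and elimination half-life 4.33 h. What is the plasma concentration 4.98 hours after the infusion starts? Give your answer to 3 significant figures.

12.1 mg/L

Css = rate / CL = 169 / 7.65 = 22.09 mg/L
k = ln 2 / 4.33 = 0.1601 h⁻¹
C(t) = Css (1 − e^(−kt)) = 22.09 × (1 − e^(−0.7972)) = 22.09 × 0.5494 ≈ 12.1 mg/L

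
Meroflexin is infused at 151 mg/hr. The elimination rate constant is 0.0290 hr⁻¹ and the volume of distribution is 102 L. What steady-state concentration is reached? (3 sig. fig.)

51.0 mg/L

CL = k · V = 0.0290 × 102 = 2.958 L/hr
Css = rate / CL = 151 / 2.958 ≈ 51.0 mg/L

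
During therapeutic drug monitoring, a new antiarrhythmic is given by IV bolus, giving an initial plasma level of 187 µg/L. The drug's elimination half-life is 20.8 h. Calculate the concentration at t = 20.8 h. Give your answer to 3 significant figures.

k = ln 2 / 20.8 = 0.03332 h⁻¹
20.8 h is 1.000 half-lives, so C = 187 × (1/2)^1.000 = 187 × 0.5000 ≈ 93.5 µg/L

93.5 µg/L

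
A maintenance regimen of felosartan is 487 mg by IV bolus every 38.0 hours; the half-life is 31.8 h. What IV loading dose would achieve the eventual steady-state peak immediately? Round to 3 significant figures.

865 mg

k = ln 2 / 31.8 = 0.02180 h⁻¹
Accumulation ratio R = 1 / (1 − e^(−kτ)) = 1 / (1 − e^(−0.02180×38.0)) = 1 / (1 − 0.4368) = 1.776
Loading dose = maintenance dose × R = 487 × 1.776 ≈ 865 mg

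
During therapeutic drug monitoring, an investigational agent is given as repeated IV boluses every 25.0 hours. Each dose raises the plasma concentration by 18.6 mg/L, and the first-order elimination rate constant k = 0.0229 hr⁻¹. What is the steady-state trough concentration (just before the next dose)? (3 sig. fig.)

Fraction remaining after one interval: e^(−kτ) = e^(−0.02290 × 25.0) = 0.5641
R = 1 / (1 − 0.5641) = 2.294
Css,max = 18.6 × 2.294 = 42.67 mg/L
Css,min = Css,max × e^(−kτ) = 42.67 × 0.5641 ≈ 24.1 mg/L

24.1 mg/L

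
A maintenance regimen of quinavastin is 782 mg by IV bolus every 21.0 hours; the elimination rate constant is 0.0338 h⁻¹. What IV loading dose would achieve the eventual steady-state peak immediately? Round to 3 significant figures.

Accumulation ratio R = 1 / (1 − e^(−kτ)) = 1 / (1 − e^(−0.03380×21.0)) = 1 / (1 − 0.4917) = 1.968
Loading dose = maintenance dose × R = 782 × 1.968 ≈ 1540 mg

1540 mg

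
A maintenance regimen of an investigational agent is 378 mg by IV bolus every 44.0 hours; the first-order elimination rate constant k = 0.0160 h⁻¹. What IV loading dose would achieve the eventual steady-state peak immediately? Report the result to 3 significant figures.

748 mg

Accumulation ratio R = 1 / (1 − e^(−kτ)) = 1 / (1 − e^(−0.01600×44.0)) = 1 / (1 − 0.4946) = 1.979
Loading dose = maintenance dose × R = 378 × 1.979 ≈ 748 mg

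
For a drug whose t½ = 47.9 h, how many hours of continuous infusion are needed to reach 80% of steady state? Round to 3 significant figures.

k = ln 2 / 47.9 = 0.01447 h⁻¹
f = 1 − e^(−kt)  ⇒  t = −ln(1 − f) / k
t = −ln(1 − 0.8) / 0.01447 = 1.609 / 0.01447 ≈ 111 hours

111 hours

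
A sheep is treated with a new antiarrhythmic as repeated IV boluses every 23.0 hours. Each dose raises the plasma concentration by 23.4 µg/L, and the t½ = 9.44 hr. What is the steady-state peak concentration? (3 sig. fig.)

k = ln 2 / 9.44 = 0.07343 hr⁻¹
Fraction remaining after one interval: e^(−kτ) = e^(−0.07343 × 23.0) = 0.1847
R = 1 / (1 − 0.1847) = 1.227
Css,max = 23.4 × 1.227 ≈ 28.7 µg/L

28.7 µg/L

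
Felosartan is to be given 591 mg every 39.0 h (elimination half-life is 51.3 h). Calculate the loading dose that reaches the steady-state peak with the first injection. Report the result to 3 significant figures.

k = ln 2 / 51.3 = 0.01351 h⁻¹
Accumulation ratio R = 1 / (1 − e^(−kτ)) = 1 / (1 − e^(−0.01351×39.0)) = 1 / (1 − 0.5904) = 2.441
Loading dose = maintenance dose × R = 591 × 2.441 ≈ 1440 mg

1440 mg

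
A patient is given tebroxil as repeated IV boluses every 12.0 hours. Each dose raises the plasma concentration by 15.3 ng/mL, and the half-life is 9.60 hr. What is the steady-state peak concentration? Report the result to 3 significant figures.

k = ln 2 / 9.60 = 0.07220 hr⁻¹
Fraction remaining after one interval: e^(−kτ) = e^(−0.07220 × 12.0) = 0.4204
R = 1 / (1 − 0.4204) = 1.725
Css,max = 15.3 × 1.725 ≈ 26.4 ng/mL

26.4 ng/mL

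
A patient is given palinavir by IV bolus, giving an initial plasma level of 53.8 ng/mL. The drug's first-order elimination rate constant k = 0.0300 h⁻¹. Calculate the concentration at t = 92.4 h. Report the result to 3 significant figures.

3.36 ng/mL

C(t) = C₀ e^(−kt) = 53.8 × e^(−0.03000 × 92.4) = 53.8 × e^(−2.772) = 53.8 × 0.06254 ≈ 3.36 ng/mL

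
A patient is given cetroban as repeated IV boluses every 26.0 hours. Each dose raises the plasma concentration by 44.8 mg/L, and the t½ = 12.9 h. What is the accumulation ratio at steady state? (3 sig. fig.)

1.33

k = ln 2 / 12.9 = 0.05373 h⁻¹
Fraction remaining after one interval: e^(−kτ) = e^(−0.05373 × 26.0) = 0.2473
R = 1 / (1 − 0.2473) = 1 / 0.7527 ≈ 1.33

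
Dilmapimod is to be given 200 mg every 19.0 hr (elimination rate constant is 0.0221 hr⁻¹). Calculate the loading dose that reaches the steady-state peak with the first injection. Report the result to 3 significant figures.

Accumulation ratio R = 1 / (1 − e^(−kτ)) = 1 / (1 − e^(−0.02210×19.0)) = 1 / (1 − 0.6571) = 2.916
Loading dose = maintenance dose × R = 200 × 2.916 ≈ 583 mg

583 mg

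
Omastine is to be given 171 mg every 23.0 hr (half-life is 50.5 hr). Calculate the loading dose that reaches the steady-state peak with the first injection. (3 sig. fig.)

632 mg

k = ln 2 / 50.5 = 0.01373 hr⁻¹
Accumulation ratio R = 1 / (1 − e^(−kτ)) = 1 / (1 − e^(−0.01373×23.0)) = 1 / (1 − 0.7293) = 3.694
Loading dose = maintenance dose × R = 171 × 3.694 ≈ 632 mg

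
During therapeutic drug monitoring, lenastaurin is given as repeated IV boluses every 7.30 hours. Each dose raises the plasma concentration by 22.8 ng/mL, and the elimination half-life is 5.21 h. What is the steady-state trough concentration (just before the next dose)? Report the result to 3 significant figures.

13.9 ng/mL

k = ln 2 / 5.21 = 0.1330 h⁻¹
Fraction remaining after one interval: e^(−kτ) = e^(−0.1330 × 7.30) = 0.3786
R = 1 / (1 − 0.3786) = 1.609
Css,max = 22.8 × 1.609 = 36.69 ng/mL
Css,min = Css,max × e^(−kτ) = 36.69 × 0.3786 ≈ 13.9 ng/mL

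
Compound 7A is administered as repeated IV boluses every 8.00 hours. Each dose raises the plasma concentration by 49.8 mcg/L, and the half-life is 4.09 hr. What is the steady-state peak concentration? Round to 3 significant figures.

k = ln 2 / 4.09 = 0.1695 hr⁻¹
Fraction remaining after one interval: e^(−kτ) = e^(−0.1695 × 8.00) = 0.2577
R = 1 / (1 − 0.2577) = 1.347
Css,max = 49.8 × 1.347 ≈ 67.1 mcg/L

67.1 mcg/L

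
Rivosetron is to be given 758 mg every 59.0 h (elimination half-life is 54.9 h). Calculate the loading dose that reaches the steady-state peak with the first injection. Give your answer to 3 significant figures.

k = ln 2 / 54.9 = 0.01263 h⁻¹
Accumulation ratio R = 1 / (1 − e^(−kτ)) = 1 / (1 − e^(−0.01263×59.0)) = 1 / (1 − 0.4748) = 1.904
Loading dose = maintenance dose × R = 758 × 1.904 ≈ 1440 mg

1440 mg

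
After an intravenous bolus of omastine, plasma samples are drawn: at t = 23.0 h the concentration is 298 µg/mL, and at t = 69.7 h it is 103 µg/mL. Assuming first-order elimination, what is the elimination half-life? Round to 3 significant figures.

30.5 hours

k = ln(C₁/C₂) / (t₂ − t₁) = ln(298/103) / (69.7 − 23.0)
  = 1.062 / 46.70 = 0.02275 h⁻¹
t½ = ln 2 / k = ln 2 / 0.02275 ≈ 30.5 hours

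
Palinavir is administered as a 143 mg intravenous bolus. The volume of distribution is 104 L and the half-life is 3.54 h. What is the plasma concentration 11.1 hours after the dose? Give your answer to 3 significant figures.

0.156 mg/L

C₀ = dose / V = 143 / 104 = 1.375 mg/L
k = ln 2 / 3.54 = 0.1958 h⁻¹
C(t) = C₀ e^(−kt) = 1.375 × e^(−0.1958 × 11.1) = 1.375 × e^(−2.173) = 1.375 × 0.1138 ≈ 0.156 mg/L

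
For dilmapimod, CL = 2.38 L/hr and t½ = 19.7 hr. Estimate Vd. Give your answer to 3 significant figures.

67.6 L

k = ln 2 / t½ = ln 2 / 19.7 = 0.03519 hr⁻¹
V = CL / k = 2.38 / 0.03519 ≈ 67.6 L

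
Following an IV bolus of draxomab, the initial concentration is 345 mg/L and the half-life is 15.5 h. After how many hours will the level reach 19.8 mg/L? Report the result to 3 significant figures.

63.9 hours

k = ln 2 / 15.5 = 0.04472 h⁻¹
C(t) = C₀ e^(−kt)  ⇒  t = ln(C₀/C) / k
t = ln(345/19.8) / 0.04472 = 2.858 / 0.04472 ≈ 63.9 hours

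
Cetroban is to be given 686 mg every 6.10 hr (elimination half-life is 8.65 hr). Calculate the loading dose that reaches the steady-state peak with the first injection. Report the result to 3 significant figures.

1770 mg

k = ln 2 / 8.65 = 0.08013 hr⁻¹
Accumulation ratio R = 1 / (1 − e^(−kτ)) = 1 / (1 − e^(−0.08013×6.10)) = 1 / (1 − 0.6134) = 2.586
Loading dose = maintenance dose × R = 686 × 2.586 ≈ 1770 mg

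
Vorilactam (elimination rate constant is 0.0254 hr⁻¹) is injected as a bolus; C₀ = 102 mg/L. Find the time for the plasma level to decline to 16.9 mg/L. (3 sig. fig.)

70.8 hours

C(t) = C₀ e^(−kt)  ⇒  t = ln(C₀/C) / k
t = ln(102/16.9) / 0.02540 = 1.798 / 0.02540 ≈ 70.8 hours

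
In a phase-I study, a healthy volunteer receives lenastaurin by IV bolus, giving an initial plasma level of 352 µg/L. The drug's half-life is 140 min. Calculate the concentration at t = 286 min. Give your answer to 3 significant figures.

85.4 µg/L

k = ln 2 / 140 = 0.004951 min⁻¹
286 min is 2.043 half-lives, so C = 352 × (1/2)^2.043 = 352 × 0.2427 ≈ 85.4 µg/L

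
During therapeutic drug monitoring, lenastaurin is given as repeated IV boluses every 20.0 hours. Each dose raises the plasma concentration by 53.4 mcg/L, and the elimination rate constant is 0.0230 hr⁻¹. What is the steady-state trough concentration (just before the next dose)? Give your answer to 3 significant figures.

Fraction remaining after one interval: e^(−kτ) = e^(−0.02300 × 20.0) = 0.6313
R = 1 / (1 − 0.6313) = 2.712
Css,max = 53.4 × 2.712 = 144.8 mcg/L
Css,min = Css,max × e^(−kτ) = 144.8 × 0.6313 ≈ 91.4 mcg/L

91.4 mcg/L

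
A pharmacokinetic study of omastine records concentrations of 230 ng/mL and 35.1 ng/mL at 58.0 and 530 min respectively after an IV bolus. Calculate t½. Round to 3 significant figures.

k = ln(C₁/C₂) / (t₂ − t₁) = ln(230/35.1) / (530 − 58.0)
  = 1.880 / 472.0 = 0.003983 min⁻¹
t½ = ln 2 / k = ln 2 / 0.003983 ≈ 174 minutes

174 minutes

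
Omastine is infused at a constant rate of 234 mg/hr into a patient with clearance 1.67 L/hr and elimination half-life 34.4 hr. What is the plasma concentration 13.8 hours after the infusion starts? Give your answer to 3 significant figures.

Css = rate / CL = 234 / 1.67 = 140.1 mg/L
k = ln 2 / 34.4 = 0.02015 hr⁻¹
C(t) = Css (1 − e^(−kt)) = 140.1 × (1 − e^(−0.2781)) = 140.1 × 0.2428 ≈ 34.0 mg/L

34.0 mg/L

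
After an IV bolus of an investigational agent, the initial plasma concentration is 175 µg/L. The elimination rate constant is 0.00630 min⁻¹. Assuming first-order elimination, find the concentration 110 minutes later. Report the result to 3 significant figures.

87.5 µg/L

C(t) = C₀ e^(−kt) = 175 × e^(−0.006300 × 110) = 175 × e^(−0.6930) = 175 × 0.5001 ≈ 87.5 µg/L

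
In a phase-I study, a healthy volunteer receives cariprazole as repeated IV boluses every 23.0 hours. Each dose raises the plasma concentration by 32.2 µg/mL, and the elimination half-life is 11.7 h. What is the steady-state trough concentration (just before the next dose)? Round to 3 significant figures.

11.1 µg/mL

k = ln 2 / 11.7 = 0.05924 h⁻¹
Fraction remaining after one interval: e^(−kτ) = e^(−0.05924 × 23.0) = 0.2560
R = 1 / (1 − 0.2560) = 1.344
Css,max = 32.2 × 1.344 = 43.28 µg/mL
Css,min = Css,max × e^(−kτ) = 43.28 × 0.2560 ≈ 11.1 µg/mL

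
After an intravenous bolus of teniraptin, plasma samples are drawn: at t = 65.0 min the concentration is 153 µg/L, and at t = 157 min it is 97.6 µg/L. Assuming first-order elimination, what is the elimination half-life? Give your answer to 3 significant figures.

k = ln(C₁/C₂) / (t₂ − t₁) = ln(153/97.6) / (157 − 65.0)
  = 0.4496 / 92.00 = 0.004887 min⁻¹
t½ = ln 2 / k = ln 2 / 0.004887 ≈ 142 minutes

142 minutes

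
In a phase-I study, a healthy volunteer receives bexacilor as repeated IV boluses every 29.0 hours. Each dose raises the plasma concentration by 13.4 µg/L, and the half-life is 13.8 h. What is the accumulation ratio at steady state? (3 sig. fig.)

1.30

k = ln 2 / 13.8 = 0.05023 h⁻¹
Fraction remaining after one interval: e^(−kτ) = e^(−0.05023 × 29.0) = 0.2330
R = 1 / (1 − 0.2330) = 1 / 0.7670 ≈ 1.30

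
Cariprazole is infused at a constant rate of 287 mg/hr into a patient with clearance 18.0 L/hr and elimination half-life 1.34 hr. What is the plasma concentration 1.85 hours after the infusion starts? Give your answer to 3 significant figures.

9.82 µg/mL

Css = rate / CL = 287 / 18.0 = 15.94 µg/mL
k = ln 2 / 1.34 = 0.5173 hr⁻¹
C(t) = Css (1 − e^(−kt)) = 15.94 × (1 − e^(−0.9570)) = 15.94 × 0.6159 ≈ 9.82 µg/mL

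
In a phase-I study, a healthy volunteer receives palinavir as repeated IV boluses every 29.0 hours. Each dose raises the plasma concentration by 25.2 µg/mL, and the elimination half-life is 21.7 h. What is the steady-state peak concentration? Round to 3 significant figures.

41.7 µg/mL

k = ln 2 / 21.7 = 0.03194 h⁻¹
Fraction remaining after one interval: e^(−kτ) = e^(−0.03194 × 29.0) = 0.3960
R = 1 / (1 − 0.3960) = 1.656
Css,max = 25.2 × 1.656 ≈ 41.7 µg/mL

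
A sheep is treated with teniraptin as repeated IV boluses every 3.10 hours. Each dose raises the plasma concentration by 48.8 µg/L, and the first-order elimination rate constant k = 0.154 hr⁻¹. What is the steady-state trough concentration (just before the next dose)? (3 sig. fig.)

Fraction remaining after one interval: e^(−kτ) = e^(−0.1540 × 3.10) = 0.6204
R = 1 / (1 − 0.6204) = 2.634
Css,max = 48.8 × 2.634 = 128.6 µg/L
Css,min = Css,max × e^(−kτ) = 128.6 × 0.6204 ≈ 79.8 µg/L

79.8 µg/L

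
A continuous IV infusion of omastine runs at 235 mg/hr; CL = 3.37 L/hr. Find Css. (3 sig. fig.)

69.7 µg/mL

Css = infusion rate / CL = 235 / 3.37 ≈ 69.7 µg/mL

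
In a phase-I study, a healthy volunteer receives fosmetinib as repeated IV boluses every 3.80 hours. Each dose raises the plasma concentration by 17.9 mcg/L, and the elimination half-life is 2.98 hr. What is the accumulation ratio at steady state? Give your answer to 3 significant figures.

k = ln 2 / 2.98 = 0.2326 hr⁻¹
Fraction remaining after one interval: e^(−kτ) = e^(−0.2326 × 3.80) = 0.4132
R = 1 / (1 − 0.4132) = 1 / 0.5868 ≈ 1.70

1.70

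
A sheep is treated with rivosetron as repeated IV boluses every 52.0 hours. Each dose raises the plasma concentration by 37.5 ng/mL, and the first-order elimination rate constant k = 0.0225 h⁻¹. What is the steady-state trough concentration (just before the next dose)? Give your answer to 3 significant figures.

Fraction remaining after one interval: e^(−kτ) = e^(−0.02250 × 52.0) = 0.3104
R = 1 / (1 − 0.3104) = 1.450
Css,max = 37.5 × 1.450 = 54.38 ng/mL
Css,min = Css,max × e^(−kτ) = 54.38 × 0.3104 ≈ 16.9 ng/mL

16.9 ng/mL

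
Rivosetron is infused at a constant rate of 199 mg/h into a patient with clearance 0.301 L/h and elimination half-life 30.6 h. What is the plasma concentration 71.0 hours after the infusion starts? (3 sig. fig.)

529 mg/L

Css = rate / CL = 199 / 0.301 = 661.1 mg/L
k = ln 2 / 30.6 = 0.02265 h⁻¹
C(t) = Css (1 − e^(−kt)) = 661.1 × (1 − e^(−1.608)) = 661.1 × 0.7998 ≈ 529 mg/L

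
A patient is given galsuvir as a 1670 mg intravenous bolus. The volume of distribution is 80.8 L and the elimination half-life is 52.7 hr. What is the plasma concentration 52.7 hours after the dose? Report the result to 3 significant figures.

10.3 µg/mL

C₀ = dose / V = 1670 / 80.8 = 20.67 µg/mL
k = ln 2 / 52.7 = 0.01315 hr⁻¹
C(t) = C₀ e^(−kt) = 20.67 × e^(−0.01315 × 52.7) = 20.67 × e^(−0.6931) = 20.67 × 0.5000 ≈ 10.3 µg/mL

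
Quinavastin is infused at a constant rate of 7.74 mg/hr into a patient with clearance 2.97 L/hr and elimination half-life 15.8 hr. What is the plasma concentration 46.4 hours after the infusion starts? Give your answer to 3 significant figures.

Css = rate / CL = 7.74 / 2.97 = 2.606 µg/mL
k = ln 2 / 15.8 = 0.04387 hr⁻¹
C(t) = Css (1 − e^(−kt)) = 2.606 × (1 − e^(−2.036)) = 2.606 × 0.8694 ≈ 2.27 µg/mL

2.27 µg/mL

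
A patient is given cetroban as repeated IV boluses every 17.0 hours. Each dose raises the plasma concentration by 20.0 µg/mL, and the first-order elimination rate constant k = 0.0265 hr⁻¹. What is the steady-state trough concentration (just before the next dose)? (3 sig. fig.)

Fraction remaining after one interval: e^(−kτ) = e^(−0.02650 × 17.0) = 0.6373
R = 1 / (1 − 0.6373) = 2.757
Css,max = 20.0 × 2.757 = 55.14 µg/mL
Css,min = Css,max × e^(−kτ) = 55.14 × 0.6373 ≈ 35.1 µg/mL

35.1 µg/mL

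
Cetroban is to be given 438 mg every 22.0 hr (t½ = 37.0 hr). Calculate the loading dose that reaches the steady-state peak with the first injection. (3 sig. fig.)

1300 mg

k = ln 2 / 37.0 = 0.01873 hr⁻¹
Accumulation ratio R = 1 / (1 − e^(−kτ)) = 1 / (1 − e^(−0.01873×22.0)) = 1 / (1 − 0.6622) = 2.961
Loading dose = maintenance dose × R = 438 × 2.961 ≈ 1300 mg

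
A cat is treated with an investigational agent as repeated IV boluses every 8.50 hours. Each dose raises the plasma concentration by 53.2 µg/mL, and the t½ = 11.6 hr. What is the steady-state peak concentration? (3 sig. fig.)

k = ln 2 / 11.6 = 0.05975 hr⁻¹
Fraction remaining after one interval: e^(−kτ) = e^(−0.05975 × 8.50) = 0.6018
R = 1 / (1 − 0.6018) = 2.511
Css,max = 53.2 × 2.511 ≈ 134 µg/mL

134 µg/mL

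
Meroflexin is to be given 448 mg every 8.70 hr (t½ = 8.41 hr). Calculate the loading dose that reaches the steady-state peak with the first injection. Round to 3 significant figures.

k = ln 2 / 8.41 = 0.08242 hr⁻¹
Accumulation ratio R = 1 / (1 − e^(−kτ)) = 1 / (1 − e^(−0.08242×8.70)) = 1 / (1 − 0.4882) = 1.954
Loading dose = maintenance dose × R = 448 × 1.954 ≈ 875 mg

875 mg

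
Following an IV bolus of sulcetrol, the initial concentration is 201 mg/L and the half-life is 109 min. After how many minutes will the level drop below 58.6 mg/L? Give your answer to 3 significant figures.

194 minutes

k = ln 2 / 109 = 0.006359 min⁻¹
C(t) = C₀ e^(−kt)  ⇒  t = ln(C₀/C) / k
t = ln(201/58.6) / 0.006359 = 1.233 / 0.006359 ≈ 194 minutes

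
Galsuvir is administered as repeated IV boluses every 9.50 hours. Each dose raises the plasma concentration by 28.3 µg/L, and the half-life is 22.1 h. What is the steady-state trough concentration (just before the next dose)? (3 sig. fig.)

81.5 µg/L

k = ln 2 / 22.1 = 0.03136 h⁻¹
Fraction remaining after one interval: e^(−kτ) = e^(−0.03136 × 9.50) = 0.7423
R = 1 / (1 − 0.7423) = 3.881
Css,max = 28.3 × 3.881 = 109.8 µg/L
Css,min = Css,max × e^(−kτ) = 109.8 × 0.7423 ≈ 81.5 µg/L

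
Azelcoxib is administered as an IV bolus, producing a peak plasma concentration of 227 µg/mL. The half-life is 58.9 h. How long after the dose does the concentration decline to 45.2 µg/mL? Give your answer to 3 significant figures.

137 hours

k = ln 2 / 58.9 = 0.01177 h⁻¹
C(t) = C₀ e^(−kt)  ⇒  t = ln(C₀/C) / k
t = ln(227/45.2) / 0.01177 = 1.614 / 0.01177 ≈ 137 hours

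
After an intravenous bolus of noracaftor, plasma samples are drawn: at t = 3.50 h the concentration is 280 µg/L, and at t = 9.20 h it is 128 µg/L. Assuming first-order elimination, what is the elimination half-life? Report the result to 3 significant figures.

5.05 hours

k = ln(C₁/C₂) / (t₂ − t₁) = ln(280/128) / (9.20 − 3.50)
  = 0.7828 / 5.700 = 0.1373 h⁻¹
t½ = ln 2 / k = ln 2 / 0.1373 ≈ 5.05 hours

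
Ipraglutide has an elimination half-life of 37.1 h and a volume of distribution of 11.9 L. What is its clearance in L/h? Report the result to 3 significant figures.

k = ln 2 / t½ = ln 2 / 37.1 = 0.01868 h⁻¹
CL = k · V = 0.01868 × 11.9 ≈ 0.222 L/h

0.222 L/h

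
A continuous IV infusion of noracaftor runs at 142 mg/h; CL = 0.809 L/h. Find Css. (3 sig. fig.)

176 mg/L

Css = infusion rate / CL = 142 / 0.809 ≈ 176 mg/L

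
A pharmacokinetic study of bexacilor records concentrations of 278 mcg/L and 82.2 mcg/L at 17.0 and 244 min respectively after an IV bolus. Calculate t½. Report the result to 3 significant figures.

129 minutes

k = ln(C₁/C₂) / (t₂ − t₁) = ln(278/82.2) / (244 − 17.0)
  = 1.218 / 227.0 = 0.005368 min⁻¹
t½ = ln 2 / k = ln 2 / 0.005368 ≈ 129 minutes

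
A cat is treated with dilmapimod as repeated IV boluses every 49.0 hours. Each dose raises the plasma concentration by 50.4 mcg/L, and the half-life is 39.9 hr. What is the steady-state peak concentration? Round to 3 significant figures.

87.9 mcg/L

k = ln 2 / 39.9 = 0.01737 hr⁻¹
Fraction remaining after one interval: e^(−kτ) = e^(−0.01737 × 49.0) = 0.4269
R = 1 / (1 − 0.4269) = 1.745
Css,max = 50.4 × 1.745 ≈ 87.9 mcg/L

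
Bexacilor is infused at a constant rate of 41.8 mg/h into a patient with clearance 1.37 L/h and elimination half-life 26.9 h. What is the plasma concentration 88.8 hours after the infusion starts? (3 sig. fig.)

Css = rate / CL = 41.8 / 1.37 = 30.51 mg/L
k = ln 2 / 26.9 = 0.02577 h⁻¹
C(t) = Css (1 − e^(−kt)) = 30.51 × (1 − e^(−2.288)) = 30.51 × 0.8985 ≈ 27.4 mg/L

27.4 mg/L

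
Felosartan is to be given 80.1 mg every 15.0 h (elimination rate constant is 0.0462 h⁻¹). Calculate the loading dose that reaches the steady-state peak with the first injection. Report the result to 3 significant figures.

Accumulation ratio R = 1 / (1 − e^(−kτ)) = 1 / (1 − e^(−0.04620×15.0)) = 1 / (1 − 0.5001) = 2.000
Loading dose = maintenance dose × R = 80.1 × 2.000 ≈ 160 mg

160 mg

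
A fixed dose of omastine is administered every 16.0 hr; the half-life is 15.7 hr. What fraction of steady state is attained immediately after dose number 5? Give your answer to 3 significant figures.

0.971

k = ln 2 / 15.7 = 0.04415 hr⁻¹
f_n = 1 − e^(−nkτ) = 1 − e^(−5 × 0.04415 × 16.0) = 1 − e^(−3.532) = 1 − 0.02925 ≈ 0.971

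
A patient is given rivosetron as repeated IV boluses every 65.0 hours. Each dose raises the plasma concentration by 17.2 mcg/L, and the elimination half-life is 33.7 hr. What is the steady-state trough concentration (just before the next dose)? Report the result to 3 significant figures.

k = ln 2 / 33.7 = 0.02057 hr⁻¹
Fraction remaining after one interval: e^(−kτ) = e^(−0.02057 × 65.0) = 0.2627
R = 1 / (1 − 0.2627) = 1.356
Css,max = 17.2 × 1.356 = 23.33 mcg/L
Css,min = Css,max × e^(−kτ) = 23.33 × 0.2627 ≈ 6.13 mcg/L

6.13 mcg/L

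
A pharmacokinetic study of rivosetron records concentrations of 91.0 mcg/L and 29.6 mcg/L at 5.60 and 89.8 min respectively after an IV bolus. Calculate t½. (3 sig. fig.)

52.0 minutes

k = ln(C₁/C₂) / (t₂ − t₁) = ln(91.0/29.6) / (89.8 − 5.60)
  = 1.123 / 84.20 = 0.01334 min⁻¹
t½ = ln 2 / k = ln 2 / 0.01334 ≈ 52.0 minutes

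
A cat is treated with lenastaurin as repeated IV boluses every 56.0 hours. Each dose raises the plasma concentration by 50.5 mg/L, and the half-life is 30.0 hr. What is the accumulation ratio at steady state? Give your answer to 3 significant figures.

k = ln 2 / 30.0 = 0.02310 hr⁻¹
Fraction remaining after one interval: e^(−kτ) = e^(−0.02310 × 56.0) = 0.2742
R = 1 / (1 − 0.2742) = 1 / 0.7258 ≈ 1.38

1.38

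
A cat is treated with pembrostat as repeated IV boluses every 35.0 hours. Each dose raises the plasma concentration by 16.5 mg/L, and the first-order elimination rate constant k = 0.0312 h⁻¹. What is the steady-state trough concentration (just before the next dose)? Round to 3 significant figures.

Fraction remaining after one interval: e^(−kτ) = e^(−0.03120 × 35.0) = 0.3355
R = 1 / (1 − 0.3355) = 1.505
Css,max = 16.5 × 1.505 = 24.83 mg/L
Css,min = Css,max × e^(−kτ) = 24.83 × 0.3355 ≈ 8.33 mg/L

8.33 mg/L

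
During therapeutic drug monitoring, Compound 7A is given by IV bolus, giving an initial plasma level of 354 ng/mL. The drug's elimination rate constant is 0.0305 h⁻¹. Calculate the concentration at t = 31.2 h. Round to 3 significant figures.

C(t) = C₀ e^(−kt) = 354 × e^(−0.03050 × 31.2) = 354 × e^(−0.9516) = 354 × 0.3861 ≈ 137 ng/mL

137 ng/mL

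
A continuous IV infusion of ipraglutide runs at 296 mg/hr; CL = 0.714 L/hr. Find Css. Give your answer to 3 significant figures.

Css = infusion rate / CL = 296 / 0.714 ≈ 415 mg/L

415 mg/L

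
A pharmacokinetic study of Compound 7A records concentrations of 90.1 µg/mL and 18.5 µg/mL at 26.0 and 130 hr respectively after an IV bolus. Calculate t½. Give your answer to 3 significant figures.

k = ln(C₁/C₂) / (t₂ − t₁) = ln(90.1/18.5) / (130 − 26.0)
  = 1.583 / 104.0 = 0.01522 hr⁻¹
t½ = ln 2 / k = ln 2 / 0.01522 ≈ 45.5 hours

45.5 hours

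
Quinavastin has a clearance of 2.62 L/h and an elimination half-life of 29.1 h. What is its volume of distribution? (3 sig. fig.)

k = ln 2 / t½ = ln 2 / 29.1 = 0.02382 h⁻¹
V = CL / k = 2.62 / 0.02382 ≈ 110 L

110 L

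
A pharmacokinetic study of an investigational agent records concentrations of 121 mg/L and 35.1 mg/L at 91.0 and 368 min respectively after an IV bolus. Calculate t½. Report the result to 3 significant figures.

155 minutes

k = ln(C₁/C₂) / (t₂ − t₁) = ln(121/35.1) / (368 − 91.0)
  = 1.238 / 277.0 = 0.004468 min⁻¹
t½ = ln 2 / k = ln 2 / 0.004468 ≈ 155 minutes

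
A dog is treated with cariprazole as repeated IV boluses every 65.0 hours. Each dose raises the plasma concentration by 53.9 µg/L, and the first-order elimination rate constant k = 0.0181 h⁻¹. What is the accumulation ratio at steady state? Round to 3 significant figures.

Fraction remaining after one interval: e^(−kτ) = e^(−0.01810 × 65.0) = 0.3084
R = 1 / (1 − 0.3084) = 1 / 0.6916 ≈ 1.45

1.45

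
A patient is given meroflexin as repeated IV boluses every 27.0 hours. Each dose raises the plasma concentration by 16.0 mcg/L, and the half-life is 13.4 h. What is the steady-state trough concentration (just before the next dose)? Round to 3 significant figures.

k = ln 2 / 13.4 = 0.05173 h⁻¹
Fraction remaining after one interval: e^(−kτ) = e^(−0.05173 × 27.0) = 0.2474
R = 1 / (1 − 0.2474) = 1.329
Css,max = 16.0 × 1.329 = 21.26 mcg/L
Css,min = Css,max × e^(−kτ) = 21.26 × 0.2474 ≈ 5.26 mcg/L

5.26 mcg/L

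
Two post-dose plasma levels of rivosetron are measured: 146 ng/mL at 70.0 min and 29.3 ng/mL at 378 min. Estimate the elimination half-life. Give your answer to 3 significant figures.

133 minutes

k = ln(C₁/C₂) / (t₂ − t₁) = ln(146/29.3) / (378 − 70.0)
  = 1.606 / 308.0 = 0.005214 min⁻¹
t½ = ln 2 / k = ln 2 / 0.005214 ≈ 133 minutes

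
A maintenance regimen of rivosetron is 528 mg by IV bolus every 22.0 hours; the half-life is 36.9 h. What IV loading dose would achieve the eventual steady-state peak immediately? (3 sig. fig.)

1560 mg

k = ln 2 / 36.9 = 0.01878 h⁻¹
Accumulation ratio R = 1 / (1 − e^(−kτ)) = 1 / (1 − e^(−0.01878×22.0)) = 1 / (1 − 0.6615) = 2.954
Loading dose = maintenance dose × R = 528 × 2.954 ≈ 1560 mg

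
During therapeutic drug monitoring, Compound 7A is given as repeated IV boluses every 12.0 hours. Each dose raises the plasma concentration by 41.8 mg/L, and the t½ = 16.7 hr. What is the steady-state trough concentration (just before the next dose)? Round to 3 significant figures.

64.8 mg/L

k = ln 2 / 16.7 = 0.04151 hr⁻¹
Fraction remaining after one interval: e^(−kτ) = e^(−0.04151 × 12.0) = 0.6077
R = 1 / (1 − 0.6077) = 2.549
Css,max = 41.8 × 2.549 = 106.6 mg/L
Css,min = Css,max × e^(−kτ) = 106.6 × 0.6077 ≈ 64.8 mg/L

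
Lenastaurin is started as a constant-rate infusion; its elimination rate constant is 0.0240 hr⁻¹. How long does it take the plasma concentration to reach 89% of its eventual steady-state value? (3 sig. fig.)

92.0 hours

f = 1 − e^(−kt)  ⇒  t = −ln(1 − f) / k
t = −ln(1 − 0.89) / 0.02400 = 2.207 / 0.02400 ≈ 92.0 hours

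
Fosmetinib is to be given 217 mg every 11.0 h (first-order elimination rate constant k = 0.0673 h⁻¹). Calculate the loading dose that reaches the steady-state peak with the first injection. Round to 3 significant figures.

415 mg

Accumulation ratio R = 1 / (1 − e^(−kτ)) = 1 / (1 − e^(−0.06730×11.0)) = 1 / (1 − 0.4770) = 1.912
Loading dose = maintenance dose × R = 217 × 1.912 ≈ 415 mg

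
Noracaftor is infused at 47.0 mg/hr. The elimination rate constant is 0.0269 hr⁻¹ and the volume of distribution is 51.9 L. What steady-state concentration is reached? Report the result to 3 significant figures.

CL = k · V = 0.0269 × 51.9 = 1.396 L/hr
Css = rate / CL = 47.0 / 1.396 ≈ 33.7 µg/mL

33.7 µg/mL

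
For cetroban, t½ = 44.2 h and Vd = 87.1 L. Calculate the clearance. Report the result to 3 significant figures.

1.37 L/h

k = ln 2 / t½ = ln 2 / 44.2 = 0.01568 h⁻¹
CL = k · V = 0.01568 × 87.1 ≈ 1.37 L/h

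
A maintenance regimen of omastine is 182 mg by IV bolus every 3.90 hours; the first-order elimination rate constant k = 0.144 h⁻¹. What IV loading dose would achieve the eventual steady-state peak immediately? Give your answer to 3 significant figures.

424 mg

Accumulation ratio R = 1 / (1 − e^(−kτ)) = 1 / (1 − e^(−0.1440×3.90)) = 1 / (1 − 0.5703) = 2.327
Loading dose = maintenance dose × R = 182 × 2.327 ≈ 424 mg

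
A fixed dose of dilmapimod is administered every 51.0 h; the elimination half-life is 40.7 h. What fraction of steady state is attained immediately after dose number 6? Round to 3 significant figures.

k = ln 2 / 40.7 = 0.01703 h⁻¹
f_n = 1 − e^(−nkτ) = 1 − e^(−6 × 0.01703 × 51.0) = 1 − e^(−5.211) = 1 − 0.005454 ≈ 0.995

0.995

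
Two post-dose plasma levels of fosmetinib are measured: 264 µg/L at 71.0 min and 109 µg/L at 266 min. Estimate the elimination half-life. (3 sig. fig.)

153 minutes

k = ln(C₁/C₂) / (t₂ − t₁) = ln(264/109) / (266 − 71.0)
  = 0.8846 / 195.0 = 0.004536 min⁻¹
t½ = ln 2 / k = ln 2 / 0.004536 ≈ 153 minutes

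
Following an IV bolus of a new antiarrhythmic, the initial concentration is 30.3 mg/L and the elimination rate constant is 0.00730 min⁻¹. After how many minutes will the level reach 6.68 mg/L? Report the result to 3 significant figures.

C(t) = C₀ e^(−kt)  ⇒  t = ln(C₀/C) / k
t = ln(30.3/6.68) / 0.007300 = 1.512 / 0.007300 ≈ 207 minutes

207 minutes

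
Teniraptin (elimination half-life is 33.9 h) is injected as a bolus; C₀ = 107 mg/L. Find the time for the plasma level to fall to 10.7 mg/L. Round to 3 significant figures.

k = ln 2 / 33.9 = 0.02045 h⁻¹
C(t) = C₀ e^(−kt)  ⇒  t = ln(C₀/C) / k
t = ln(107/10.7) / 0.02045 = 2.303 / 0.02045 ≈ 113 hours

113 hours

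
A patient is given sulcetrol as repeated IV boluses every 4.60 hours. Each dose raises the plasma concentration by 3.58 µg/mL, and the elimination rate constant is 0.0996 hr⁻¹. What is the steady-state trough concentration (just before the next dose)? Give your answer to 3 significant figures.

6.16 µg/mL

Fraction remaining after one interval: e^(−kτ) = e^(−0.09960 × 4.60) = 0.6324
R = 1 / (1 − 0.6324) = 2.721
Css,max = 3.58 × 2.721 = 9.740 µg/mL
Css,min = Css,max × e^(−kτ) = 9.740 × 0.6324 ≈ 6.16 µg/mL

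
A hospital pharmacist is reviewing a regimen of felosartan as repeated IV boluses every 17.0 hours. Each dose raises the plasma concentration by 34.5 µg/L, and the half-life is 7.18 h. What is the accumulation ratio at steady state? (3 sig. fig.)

1.24

k = ln 2 / 7.18 = 0.09654 h⁻¹
Fraction remaining after one interval: e^(−kτ) = e^(−0.09654 × 17.0) = 0.1938
R = 1 / (1 − 0.1938) = 1 / 0.8062 ≈ 1.24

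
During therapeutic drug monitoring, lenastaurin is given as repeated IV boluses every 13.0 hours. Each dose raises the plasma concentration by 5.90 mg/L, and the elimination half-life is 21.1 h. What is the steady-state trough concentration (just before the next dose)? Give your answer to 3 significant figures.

11.1 mg/L

k = ln 2 / 21.1 = 0.03285 h⁻¹
Fraction remaining after one interval: e^(−kτ) = e^(−0.03285 × 13.0) = 0.6524
R = 1 / (1 − 0.6524) = 2.877
Css,max = 5.90 × 2.877 = 16.97 mg/L
Css,min = Css,max × e^(−kτ) = 16.97 × 0.6524 ≈ 11.1 mg/L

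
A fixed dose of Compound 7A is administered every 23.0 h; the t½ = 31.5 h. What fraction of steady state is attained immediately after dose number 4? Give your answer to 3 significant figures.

k = ln 2 / 31.5 = 0.02200 h⁻¹
f_n = 1 − e^(−nkτ) = 1 − e^(−4 × 0.02200 × 23.0) = 1 − e^(−2.024) = 1 − 0.1321 ≈ 0.868

0.868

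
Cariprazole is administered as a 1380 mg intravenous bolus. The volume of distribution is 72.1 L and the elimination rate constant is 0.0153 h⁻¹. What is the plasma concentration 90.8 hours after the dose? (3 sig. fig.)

4.77 µg/mL

C₀ = dose / V = 1380 / 72.1 = 19.14 µg/mL
C(t) = C₀ e^(−kt) = 19.14 × e^(−0.01530 × 90.8) = 19.14 × e^(−1.389) = 19.14 × 0.2493 ≈ 4.77 µg/mL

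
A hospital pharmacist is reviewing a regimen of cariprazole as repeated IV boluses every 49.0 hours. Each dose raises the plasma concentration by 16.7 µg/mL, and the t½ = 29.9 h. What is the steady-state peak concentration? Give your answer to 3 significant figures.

24.6 µg/mL

k = ln 2 / 29.9 = 0.02318 h⁻¹
Fraction remaining after one interval: e^(−kτ) = e^(−0.02318 × 49.0) = 0.3211
R = 1 / (1 − 0.3211) = 1.473
Css,max = 16.7 × 1.473 ≈ 24.6 µg/mL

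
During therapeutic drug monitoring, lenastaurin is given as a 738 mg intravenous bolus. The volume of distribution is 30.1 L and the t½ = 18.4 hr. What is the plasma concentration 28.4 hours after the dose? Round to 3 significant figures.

8.41 mg/L

C₀ = dose / V = 738 / 30.1 = 24.52 mg/L
k = ln 2 / 18.4 = 0.03767 hr⁻¹
C(t) = C₀ e^(−kt) = 24.52 × e^(−0.03767 × 28.4) = 24.52 × e^(−1.070) = 24.52 × 0.3431 ≈ 8.41 mg/L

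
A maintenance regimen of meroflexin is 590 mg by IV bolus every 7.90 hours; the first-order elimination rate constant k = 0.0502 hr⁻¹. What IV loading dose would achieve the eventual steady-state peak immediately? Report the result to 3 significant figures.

Accumulation ratio R = 1 / (1 − e^(−kτ)) = 1 / (1 − e^(−0.05020×7.90)) = 1 / (1 − 0.6726) = 3.055
Loading dose = maintenance dose × R = 590 × 3.055 ≈ 1800 mg

1800 mg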